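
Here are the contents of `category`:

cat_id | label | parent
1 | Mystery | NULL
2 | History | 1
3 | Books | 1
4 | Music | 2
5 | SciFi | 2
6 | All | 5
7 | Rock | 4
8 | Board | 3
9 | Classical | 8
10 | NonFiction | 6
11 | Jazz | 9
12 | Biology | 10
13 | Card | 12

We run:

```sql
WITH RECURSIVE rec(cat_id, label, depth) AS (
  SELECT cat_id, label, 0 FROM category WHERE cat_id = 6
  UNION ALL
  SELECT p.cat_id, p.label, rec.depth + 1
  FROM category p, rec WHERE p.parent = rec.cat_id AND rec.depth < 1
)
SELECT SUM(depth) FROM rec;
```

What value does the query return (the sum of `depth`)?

1

Base: cat_id=6 (All) at depth 0.
Iteration 1: rows with parent in {6} -> NonFiction (id 10, depth 1).
Iteration 2: depth < 1 fails for all current rows; recursion stops.
SUM(depth) = 0 + 1 = 1.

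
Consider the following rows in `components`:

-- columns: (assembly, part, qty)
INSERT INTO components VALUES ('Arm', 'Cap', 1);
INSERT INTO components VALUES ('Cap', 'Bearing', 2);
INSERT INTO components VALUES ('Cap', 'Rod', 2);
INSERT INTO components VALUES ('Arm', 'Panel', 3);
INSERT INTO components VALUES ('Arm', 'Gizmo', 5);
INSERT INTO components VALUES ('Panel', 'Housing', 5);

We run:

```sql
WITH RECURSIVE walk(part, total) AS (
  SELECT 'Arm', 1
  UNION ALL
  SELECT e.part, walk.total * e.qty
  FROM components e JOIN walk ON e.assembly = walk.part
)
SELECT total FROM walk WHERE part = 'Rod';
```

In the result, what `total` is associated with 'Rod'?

Base: (Arm, total=1).
Iteration 1: components of {Arm} -> Cap = 1*1 = 1, Gizmo = 1*5 = 5, Panel = 1*3 = 3.
Iteration 2: components of {Cap,Gizmo,Panel} -> Bearing = 1*2 = 2, Housing = 3*5 = 15, Rod = 1*2 = 2.
Iteration 3: no further components; recursion stops.

2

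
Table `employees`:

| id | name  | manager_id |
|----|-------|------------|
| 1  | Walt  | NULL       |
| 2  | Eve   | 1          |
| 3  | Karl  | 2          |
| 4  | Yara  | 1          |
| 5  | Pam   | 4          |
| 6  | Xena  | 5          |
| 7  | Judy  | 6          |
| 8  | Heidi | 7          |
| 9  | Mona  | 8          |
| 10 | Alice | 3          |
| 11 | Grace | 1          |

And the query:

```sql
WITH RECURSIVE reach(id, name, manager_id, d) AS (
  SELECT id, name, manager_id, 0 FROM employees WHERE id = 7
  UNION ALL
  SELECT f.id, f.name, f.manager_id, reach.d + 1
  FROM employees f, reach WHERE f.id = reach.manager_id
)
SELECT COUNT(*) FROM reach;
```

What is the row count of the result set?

5

Base: id=7 (Judy), manager_id=6, d 0.
Iteration 1: join on id=6 -> Xena (id 6, manager_id=5, d 1).
Iteration 2: join on id=5 -> Pam (id 5, manager_id=4, d 2).
Iteration 3: join on id=4 -> Yara (id 4, manager_id=1, d 3).
Iteration 4: join on id=1 -> Walt (id 1, manager_id=NULL, d 4).
Iteration 5: manager_id is NULL; no match; recursion stops.
Total rows emitted: 5.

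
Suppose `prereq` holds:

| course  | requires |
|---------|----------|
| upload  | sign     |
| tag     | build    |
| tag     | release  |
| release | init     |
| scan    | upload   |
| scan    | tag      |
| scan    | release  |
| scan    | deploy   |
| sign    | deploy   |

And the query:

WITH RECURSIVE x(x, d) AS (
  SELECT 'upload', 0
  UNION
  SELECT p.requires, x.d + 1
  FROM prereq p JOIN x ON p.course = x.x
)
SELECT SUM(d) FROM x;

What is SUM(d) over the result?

3

Base: (upload, d=0).
Iteration 1: edges from {upload} -> (sign, d=1).
Iteration 2: edges from {sign} -> (deploy, d=2).
Iteration 3: no outgoing edges from {deploy}; recursion stops.
SUM(d) = 0 + 1 + 2 = 3.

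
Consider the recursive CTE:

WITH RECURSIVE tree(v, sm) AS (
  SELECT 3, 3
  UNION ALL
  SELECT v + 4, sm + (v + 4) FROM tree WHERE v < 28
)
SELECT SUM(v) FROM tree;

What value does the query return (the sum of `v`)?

136

Base: v=3, sm=3.
Iteration 1: 3 < 28 holds -> v = 3 + 4 = 7, sm = 3 + 7 = 10.
Iteration 2: 7 < 28 holds -> v = 7 + 4 = 11, sm = 10 + 11 = 21.
Iteration 3: 11 < 28 holds -> v = 11 + 4 = 15, sm = 21 + 15 = 36.
Iteration 4: 15 < 28 holds -> v = 15 + 4 = 19, sm = 36 + 19 = 55.
Iteration 5: 19 < 28 holds -> v = 19 + 4 = 23, sm = 55 + 23 = 78.
Iteration 6: 23 < 28 holds -> v = 23 + 4 = 27, sm = 78 + 27 = 105.
Iteration 7: 27 < 28 holds -> v = 27 + 4 = 31, sm = 105 + 31 = 136.
Iteration 8: 31 < 28 fails; recursion stops.
SUM(v) = 3 + 7 + 11 + 15 + 19 + 23 + 27 + 31 = 136.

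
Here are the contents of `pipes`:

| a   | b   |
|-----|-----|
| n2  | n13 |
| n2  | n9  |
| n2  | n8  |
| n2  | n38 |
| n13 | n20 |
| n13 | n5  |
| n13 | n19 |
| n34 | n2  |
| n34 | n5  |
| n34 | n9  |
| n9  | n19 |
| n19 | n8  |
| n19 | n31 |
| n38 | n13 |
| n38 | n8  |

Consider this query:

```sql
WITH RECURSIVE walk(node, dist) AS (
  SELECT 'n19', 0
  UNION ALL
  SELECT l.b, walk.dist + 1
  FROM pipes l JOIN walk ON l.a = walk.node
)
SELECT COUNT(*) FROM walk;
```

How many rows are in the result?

Base: (n19, dist=0).
Iteration 1: edges from {n19} -> (n31, dist=1), (n8, dist=1).
Iteration 2: no outgoing edges from {n31,n8}; recursion stops.
Total rows emitted: 3.

3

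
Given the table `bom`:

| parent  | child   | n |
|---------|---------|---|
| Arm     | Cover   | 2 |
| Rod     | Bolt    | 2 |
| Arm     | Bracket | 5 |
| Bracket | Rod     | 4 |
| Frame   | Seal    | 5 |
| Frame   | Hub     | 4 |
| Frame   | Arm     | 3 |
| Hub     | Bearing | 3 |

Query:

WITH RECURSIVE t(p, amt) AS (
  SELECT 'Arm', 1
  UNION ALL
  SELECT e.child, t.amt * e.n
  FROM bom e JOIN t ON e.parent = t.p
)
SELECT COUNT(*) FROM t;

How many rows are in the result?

5

Base: (Arm, amt=1).
Iteration 1: components of {Arm} -> Bracket = 1*5 = 5, Cover = 1*2 = 2.
Iteration 2: components of {Bracket,Cover} -> Rod = 5*4 = 20.
Iteration 3: components of {Rod} -> Bolt = 20*2 = 40.
Iteration 4: no further components; recursion stops.
Total rows emitted: 5.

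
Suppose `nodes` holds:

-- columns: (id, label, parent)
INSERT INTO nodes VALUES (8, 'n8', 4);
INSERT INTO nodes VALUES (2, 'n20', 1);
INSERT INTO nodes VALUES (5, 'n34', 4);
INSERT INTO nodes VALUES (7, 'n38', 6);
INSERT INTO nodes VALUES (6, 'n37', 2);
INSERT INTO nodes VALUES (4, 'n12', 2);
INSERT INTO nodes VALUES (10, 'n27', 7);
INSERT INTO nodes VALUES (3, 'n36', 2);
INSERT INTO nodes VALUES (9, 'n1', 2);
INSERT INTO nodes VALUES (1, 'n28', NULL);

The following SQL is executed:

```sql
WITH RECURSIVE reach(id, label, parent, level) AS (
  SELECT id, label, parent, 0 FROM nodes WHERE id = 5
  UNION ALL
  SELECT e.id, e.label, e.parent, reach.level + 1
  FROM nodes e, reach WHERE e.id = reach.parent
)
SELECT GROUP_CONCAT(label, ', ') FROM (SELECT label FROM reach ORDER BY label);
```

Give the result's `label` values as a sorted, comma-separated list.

Base: id=5 (n34), parent=4, level 0.
Iteration 1: join on id=4 -> n12 (id 4, parent=2, level 1).
Iteration 2: join on id=2 -> n20 (id 2, parent=1, level 2).
Iteration 3: join on id=1 -> n28 (id 1, parent=NULL, level 3).
Iteration 4: parent is NULL; no match; recursion stops.

n12, n20, n28, n34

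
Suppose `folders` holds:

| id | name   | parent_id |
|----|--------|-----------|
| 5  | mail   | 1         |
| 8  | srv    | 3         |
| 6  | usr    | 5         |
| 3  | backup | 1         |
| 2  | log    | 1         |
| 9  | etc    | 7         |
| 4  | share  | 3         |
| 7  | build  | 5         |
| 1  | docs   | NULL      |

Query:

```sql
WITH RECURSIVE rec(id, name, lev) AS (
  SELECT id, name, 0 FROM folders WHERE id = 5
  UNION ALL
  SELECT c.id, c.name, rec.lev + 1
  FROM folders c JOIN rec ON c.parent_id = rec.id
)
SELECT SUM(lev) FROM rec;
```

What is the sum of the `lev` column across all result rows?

Base: id=5 (mail) at lev 0.
Iteration 1: rows with parent_id in {5} -> usr (id 6, lev 1), build (id 7, lev 1).
Iteration 2: rows with parent_id in {6,7} -> etc (id 9, lev 2).
Iteration 3: no rows with parent_id in {9}; recursion stops.
SUM(lev) = 0 + 1 + 1 + 2 = 4.

4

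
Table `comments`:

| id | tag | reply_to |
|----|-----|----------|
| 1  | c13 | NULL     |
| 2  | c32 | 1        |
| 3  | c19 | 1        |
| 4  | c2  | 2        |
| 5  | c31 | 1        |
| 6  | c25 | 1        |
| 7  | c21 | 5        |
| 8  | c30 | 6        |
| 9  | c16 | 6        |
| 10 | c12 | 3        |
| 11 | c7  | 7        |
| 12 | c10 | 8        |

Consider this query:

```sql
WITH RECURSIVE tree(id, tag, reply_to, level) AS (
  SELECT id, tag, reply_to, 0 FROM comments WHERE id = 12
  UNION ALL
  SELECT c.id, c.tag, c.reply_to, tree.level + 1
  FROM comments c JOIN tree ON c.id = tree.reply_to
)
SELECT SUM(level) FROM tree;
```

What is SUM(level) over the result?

6

Base: id=12 (c10), reply_to=8, level 0.
Iteration 1: join on id=8 -> c30 (id 8, reply_to=6, level 1).
Iteration 2: join on id=6 -> c25 (id 6, reply_to=1, level 2).
Iteration 3: join on id=1 -> c13 (id 1, reply_to=NULL, level 3).
Iteration 4: reply_to is NULL; no match; recursion stops.
SUM(level) = 0 + 1 + 2 + 3 = 6.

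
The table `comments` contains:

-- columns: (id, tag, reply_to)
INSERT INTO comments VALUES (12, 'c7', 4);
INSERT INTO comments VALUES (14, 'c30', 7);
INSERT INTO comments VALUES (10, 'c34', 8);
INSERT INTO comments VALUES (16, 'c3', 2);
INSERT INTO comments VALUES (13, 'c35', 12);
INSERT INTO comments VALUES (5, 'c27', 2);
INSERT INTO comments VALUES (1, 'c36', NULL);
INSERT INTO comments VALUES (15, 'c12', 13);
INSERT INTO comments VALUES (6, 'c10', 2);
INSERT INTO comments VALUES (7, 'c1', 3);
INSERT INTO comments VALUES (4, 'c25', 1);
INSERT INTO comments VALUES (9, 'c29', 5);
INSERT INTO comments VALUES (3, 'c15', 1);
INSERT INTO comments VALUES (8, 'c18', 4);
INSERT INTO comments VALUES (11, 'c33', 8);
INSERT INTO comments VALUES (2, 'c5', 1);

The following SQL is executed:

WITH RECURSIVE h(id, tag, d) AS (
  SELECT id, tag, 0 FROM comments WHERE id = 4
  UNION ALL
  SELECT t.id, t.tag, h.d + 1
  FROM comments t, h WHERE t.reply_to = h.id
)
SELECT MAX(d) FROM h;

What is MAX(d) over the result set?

3

Base: id=4 (c25) at d 0.
Iteration 1: rows with reply_to in {4} -> c18 (id 8, d 1), c7 (id 12, d 1).
Iteration 2: rows with reply_to in {8,12} -> c34 (id 10, d 2), c33 (id 11, d 2), c35 (id 13, d 2).
Iteration 3: rows with reply_to in {10,11,13} -> c12 (id 15, d 3).
Iteration 4: no rows with reply_to in {15}; recursion stops.
d values: 0, 1, 1, 2, 2, 2, 3; the maximum is 3.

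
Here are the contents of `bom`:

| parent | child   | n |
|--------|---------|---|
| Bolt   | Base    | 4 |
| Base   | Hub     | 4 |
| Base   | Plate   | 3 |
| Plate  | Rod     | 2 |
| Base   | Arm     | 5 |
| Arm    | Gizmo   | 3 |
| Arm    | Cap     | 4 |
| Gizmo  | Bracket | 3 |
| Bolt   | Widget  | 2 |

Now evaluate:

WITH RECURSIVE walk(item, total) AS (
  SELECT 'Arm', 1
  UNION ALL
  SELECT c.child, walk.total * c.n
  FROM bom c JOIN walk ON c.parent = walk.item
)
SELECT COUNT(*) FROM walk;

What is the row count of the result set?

4

Base: (Arm, total=1).
Iteration 1: components of {Arm} -> Cap = 1*4 = 4, Gizmo = 1*3 = 3.
Iteration 2: components of {Cap,Gizmo} -> Bracket = 3*3 = 9.
Iteration 3: no further components; recursion stops.
Total rows emitted: 4.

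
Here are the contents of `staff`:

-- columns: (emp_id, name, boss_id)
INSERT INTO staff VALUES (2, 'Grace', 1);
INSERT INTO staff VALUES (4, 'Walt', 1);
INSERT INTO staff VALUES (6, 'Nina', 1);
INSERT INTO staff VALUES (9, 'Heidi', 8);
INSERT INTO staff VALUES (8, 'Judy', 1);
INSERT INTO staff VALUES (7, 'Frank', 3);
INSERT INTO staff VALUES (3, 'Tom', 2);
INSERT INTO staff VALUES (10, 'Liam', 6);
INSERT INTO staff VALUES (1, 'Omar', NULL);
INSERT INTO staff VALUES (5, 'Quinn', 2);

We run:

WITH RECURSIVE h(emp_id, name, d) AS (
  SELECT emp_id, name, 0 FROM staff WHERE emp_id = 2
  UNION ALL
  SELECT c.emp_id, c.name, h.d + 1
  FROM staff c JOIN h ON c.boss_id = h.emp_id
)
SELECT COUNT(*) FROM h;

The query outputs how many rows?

Base: emp_id=2 (Grace) at d 0.
Iteration 1: rows with boss_id in {2} -> Tom (id 3, d 1), Quinn (id 5, d 1).
Iteration 2: rows with boss_id in {3,5} -> Frank (id 7, d 2).
Iteration 3: no rows with boss_id in {7}; recursion stops.
Total rows emitted: 4.

4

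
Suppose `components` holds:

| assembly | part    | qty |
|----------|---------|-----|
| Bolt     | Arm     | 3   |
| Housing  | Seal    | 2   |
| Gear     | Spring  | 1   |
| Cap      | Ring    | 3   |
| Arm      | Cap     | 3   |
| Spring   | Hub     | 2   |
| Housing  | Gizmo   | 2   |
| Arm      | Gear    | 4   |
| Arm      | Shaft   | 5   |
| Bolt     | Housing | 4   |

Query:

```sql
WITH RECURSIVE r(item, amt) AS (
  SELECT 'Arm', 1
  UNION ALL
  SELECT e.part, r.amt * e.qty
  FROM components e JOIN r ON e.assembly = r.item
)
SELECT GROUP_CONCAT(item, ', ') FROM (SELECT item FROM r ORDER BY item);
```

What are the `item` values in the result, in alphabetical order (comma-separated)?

Arm, Cap, Gear, Hub, Ring, Shaft, Spring

Base: (Arm, amt=1).
Iteration 1: components of {Arm} -> Cap = 1*3 = 3, Gear = 1*4 = 4, Shaft = 1*5 = 5.
Iteration 2: components of {Cap,Gear,Shaft} -> Ring = 3*3 = 9, Spring = 4*1 = 4.
Iteration 3: components of {Ring,Spring} -> Hub = 4*2 = 8.
Iteration 4: no further components; recursion stops.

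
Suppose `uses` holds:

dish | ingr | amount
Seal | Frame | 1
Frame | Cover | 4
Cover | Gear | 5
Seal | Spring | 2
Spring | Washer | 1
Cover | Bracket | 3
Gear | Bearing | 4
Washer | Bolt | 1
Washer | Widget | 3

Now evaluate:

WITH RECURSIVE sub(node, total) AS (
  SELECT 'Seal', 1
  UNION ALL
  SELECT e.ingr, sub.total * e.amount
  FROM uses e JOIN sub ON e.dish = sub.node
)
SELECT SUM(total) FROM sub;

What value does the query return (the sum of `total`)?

130

Base: (Seal, total=1).
Iteration 1: components of {Seal} -> Frame = 1*1 = 1, Spring = 1*2 = 2.
Iteration 2: components of {Frame,Spring} -> Cover = 1*4 = 4, Washer = 2*1 = 2.
Iteration 3: components of {Cover,Washer} -> Bolt = 2*1 = 2, Bracket = 4*3 = 12, Gear = 4*5 = 20, Widget = 2*3 = 6.
Iteration 4: components of {Bolt,Bracket,Gear,Widget} -> Bearing = 20*4 = 80.
Iteration 5: no further components; recursion stops.
SUM(total) = 1 + 1 + 2 + 4 + 2 + 20 + 12 + 2 + 6 + 80 = 130.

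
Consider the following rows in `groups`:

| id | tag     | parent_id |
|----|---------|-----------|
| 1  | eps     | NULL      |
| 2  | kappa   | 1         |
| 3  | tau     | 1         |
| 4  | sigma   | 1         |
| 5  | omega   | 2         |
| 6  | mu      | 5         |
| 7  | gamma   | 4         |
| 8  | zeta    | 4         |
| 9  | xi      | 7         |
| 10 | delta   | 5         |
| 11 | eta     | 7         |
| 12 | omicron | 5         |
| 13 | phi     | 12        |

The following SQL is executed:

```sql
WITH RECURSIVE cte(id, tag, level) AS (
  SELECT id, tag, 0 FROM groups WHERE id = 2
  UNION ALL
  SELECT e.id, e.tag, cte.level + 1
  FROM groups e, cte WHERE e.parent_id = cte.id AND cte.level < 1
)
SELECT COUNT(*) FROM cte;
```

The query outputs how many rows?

2

Base: id=2 (kappa) at level 0.
Iteration 1: rows with parent_id in {2} -> omega (id 5, level 1).
Iteration 2: level < 1 fails for all current rows; recursion stops.
Total rows emitted: 2.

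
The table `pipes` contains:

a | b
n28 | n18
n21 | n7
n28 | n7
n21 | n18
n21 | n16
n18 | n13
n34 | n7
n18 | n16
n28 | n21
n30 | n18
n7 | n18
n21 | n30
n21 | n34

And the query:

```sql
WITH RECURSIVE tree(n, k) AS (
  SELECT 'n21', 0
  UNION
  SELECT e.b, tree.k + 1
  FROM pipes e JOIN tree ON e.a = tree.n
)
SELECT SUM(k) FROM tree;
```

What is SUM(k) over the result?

Base: (n21, k=0).
Iteration 1: edges from {n21} -> (n16, k=1), (n18, k=1), (n30, k=1), (n34, k=1), (n7, k=1).
Iteration 2: edges from {n16,n18,n30,n34,n7} -> (n13, k=2), (n16, k=2), (n18, k=2), (n7, k=2). [UNION drops 1 duplicate row(s)]
Iteration 3: edges from {n13,n16,n18,n7} -> (n13, k=3), (n16, k=3), (n18, k=3).
Iteration 4: edges from {n13,n16,n18} -> (n13, k=4), (n16, k=4).
Iteration 5: no outgoing edges from {n13,n16}; recursion stops.
SUM(k) = 0 + 1 + 1 + 1 + 1 + 1 + 2 + 2 + 2 + 2 + 3 + 3 + 3 + 4 + 4 = 30.

30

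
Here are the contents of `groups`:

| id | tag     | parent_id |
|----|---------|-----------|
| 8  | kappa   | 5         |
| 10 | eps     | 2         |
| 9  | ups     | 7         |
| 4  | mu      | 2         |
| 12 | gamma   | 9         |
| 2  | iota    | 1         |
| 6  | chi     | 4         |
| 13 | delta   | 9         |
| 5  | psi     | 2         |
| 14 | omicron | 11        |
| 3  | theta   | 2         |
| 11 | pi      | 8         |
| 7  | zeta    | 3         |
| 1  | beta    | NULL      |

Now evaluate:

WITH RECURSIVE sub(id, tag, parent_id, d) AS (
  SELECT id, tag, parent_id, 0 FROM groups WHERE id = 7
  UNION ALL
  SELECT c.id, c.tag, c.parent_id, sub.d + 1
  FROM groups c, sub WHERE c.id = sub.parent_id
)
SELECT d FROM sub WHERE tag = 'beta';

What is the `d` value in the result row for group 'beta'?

Base: id=7 (zeta), parent_id=3, d 0.
Iteration 1: join on id=3 -> theta (id 3, parent_id=2, d 1).
Iteration 2: join on id=2 -> iota (id 2, parent_id=1, d 2).
Iteration 3: join on id=1 -> beta (id 1, parent_id=NULL, d 3).
Iteration 4: parent_id is NULL; no match; recursion stops.

3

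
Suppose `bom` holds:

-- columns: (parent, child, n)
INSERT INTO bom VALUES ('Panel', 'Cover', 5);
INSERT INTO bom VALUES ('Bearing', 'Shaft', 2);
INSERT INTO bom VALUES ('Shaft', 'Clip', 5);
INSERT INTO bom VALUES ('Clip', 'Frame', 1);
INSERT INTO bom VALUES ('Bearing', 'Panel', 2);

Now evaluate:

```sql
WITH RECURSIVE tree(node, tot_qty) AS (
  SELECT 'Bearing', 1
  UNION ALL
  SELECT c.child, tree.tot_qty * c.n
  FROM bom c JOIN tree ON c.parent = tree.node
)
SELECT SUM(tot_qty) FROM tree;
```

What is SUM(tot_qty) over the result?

Base: (Bearing, tot_qty=1).
Iteration 1: components of {Bearing} -> Panel = 1*2 = 2, Shaft = 1*2 = 2.
Iteration 2: components of {Panel,Shaft} -> Clip = 2*5 = 10, Cover = 2*5 = 10.
Iteration 3: components of {Clip,Cover} -> Frame = 10*1 = 10.
Iteration 4: no further components; recursion stops.
SUM(tot_qty) = 1 + 2 + 2 + 10 + 10 + 10 = 35.

35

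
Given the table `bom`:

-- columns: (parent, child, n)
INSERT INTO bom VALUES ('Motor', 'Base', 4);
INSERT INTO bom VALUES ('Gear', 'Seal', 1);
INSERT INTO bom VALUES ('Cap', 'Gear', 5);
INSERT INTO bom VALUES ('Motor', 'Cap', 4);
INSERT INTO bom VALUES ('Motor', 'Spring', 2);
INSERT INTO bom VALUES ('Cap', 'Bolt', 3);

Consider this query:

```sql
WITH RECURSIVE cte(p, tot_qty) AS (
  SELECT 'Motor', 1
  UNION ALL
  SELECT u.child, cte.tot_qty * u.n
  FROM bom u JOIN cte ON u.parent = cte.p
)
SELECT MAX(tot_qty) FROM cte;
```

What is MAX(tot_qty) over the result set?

Base: (Motor, tot_qty=1).
Iteration 1: components of {Motor} -> Base = 1*4 = 4, Cap = 1*4 = 4, Spring = 1*2 = 2.
Iteration 2: components of {Base,Cap,Spring} -> Bolt = 4*3 = 12, Gear = 4*5 = 20.
Iteration 3: components of {Bolt,Gear} -> Seal = 20*1 = 20.
Iteration 4: no further components; recursion stops.
tot_qty values: 1, 4, 4, 2, 12, 20, 20; the maximum is 20.

20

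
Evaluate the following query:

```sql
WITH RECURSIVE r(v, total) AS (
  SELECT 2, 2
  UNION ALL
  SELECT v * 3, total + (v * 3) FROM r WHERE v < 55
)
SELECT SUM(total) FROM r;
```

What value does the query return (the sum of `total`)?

358

Base: v=2, total=2.
Iteration 1: 2 < 55 holds -> v = 2 * 3 = 6, total = 2 + 6 = 8.
Iteration 2: 6 < 55 holds -> v = 6 * 3 = 18, total = 8 + 18 = 26.
Iteration 3: 18 < 55 holds -> v = 18 * 3 = 54, total = 26 + 54 = 80.
Iteration 4: 54 < 55 holds -> v = 54 * 3 = 162, total = 80 + 162 = 242.
Iteration 5: 162 < 55 fails; recursion stops.
SUM(total) = 2 + 8 + 26 + 80 + 242 = 358.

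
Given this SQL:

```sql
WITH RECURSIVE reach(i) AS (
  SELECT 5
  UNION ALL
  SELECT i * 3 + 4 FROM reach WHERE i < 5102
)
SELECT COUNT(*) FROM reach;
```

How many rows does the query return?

8

Base: i=5.
Iteration 1: 5 < 5102 holds -> i = 5 * 3 + 4 = 19.
Iteration 2: 19 < 5102 holds -> i = 19 * 3 + 4 = 61.
Iteration 3: 61 < 5102 holds -> i = 61 * 3 + 4 = 187.
Iteration 4: 187 < 5102 holds -> i = 187 * 3 + 4 = 565.
Iteration 5: 565 < 5102 holds -> i = 565 * 3 + 4 = 1699.
Iteration 6: 1699 < 5102 holds -> i = 1699 * 3 + 4 = 5101.
Iteration 7: 5101 < 5102 holds -> i = 5101 * 3 + 4 = 15307.
Iteration 8: 15307 < 5102 fails; recursion stops.
Total rows emitted: 8.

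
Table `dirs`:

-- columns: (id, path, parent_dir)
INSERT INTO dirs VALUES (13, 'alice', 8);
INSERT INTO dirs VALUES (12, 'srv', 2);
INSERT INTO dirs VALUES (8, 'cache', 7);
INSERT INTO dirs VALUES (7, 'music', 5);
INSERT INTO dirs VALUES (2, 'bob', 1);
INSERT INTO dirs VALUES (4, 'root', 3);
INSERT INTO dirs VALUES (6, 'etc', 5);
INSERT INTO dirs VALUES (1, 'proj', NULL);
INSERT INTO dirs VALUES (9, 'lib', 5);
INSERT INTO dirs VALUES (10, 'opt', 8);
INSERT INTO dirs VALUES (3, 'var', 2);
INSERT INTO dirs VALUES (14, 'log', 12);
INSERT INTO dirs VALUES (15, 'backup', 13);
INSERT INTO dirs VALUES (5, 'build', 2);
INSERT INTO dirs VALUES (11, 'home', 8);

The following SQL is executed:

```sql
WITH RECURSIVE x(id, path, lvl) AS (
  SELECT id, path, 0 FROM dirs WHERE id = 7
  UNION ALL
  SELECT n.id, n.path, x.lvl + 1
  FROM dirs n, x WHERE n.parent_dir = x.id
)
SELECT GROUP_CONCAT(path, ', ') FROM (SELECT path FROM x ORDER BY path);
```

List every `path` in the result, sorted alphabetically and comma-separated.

alice, backup, cache, home, music, opt

Base: id=7 (music) at lvl 0.
Iteration 1: rows with parent_dir in {7} -> cache (id 8, lvl 1).
Iteration 2: rows with parent_dir in {8} -> opt (id 10, lvl 2), home (id 11, lvl 2), alice (id 13, lvl 2).
Iteration 3: rows with parent_dir in {10,11,13} -> backup (id 15, lvl 3).
Iteration 4: no rows with parent_dir in {15}; recursion stops.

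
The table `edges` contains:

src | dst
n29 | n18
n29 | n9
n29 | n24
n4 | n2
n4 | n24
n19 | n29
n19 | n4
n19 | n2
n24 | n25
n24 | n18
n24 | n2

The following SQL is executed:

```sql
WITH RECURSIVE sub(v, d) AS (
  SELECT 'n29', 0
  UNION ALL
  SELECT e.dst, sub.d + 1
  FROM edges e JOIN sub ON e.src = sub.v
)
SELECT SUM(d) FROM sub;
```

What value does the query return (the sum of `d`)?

9

Base: (n29, d=0).
Iteration 1: edges from {n29} -> (n18, d=1), (n24, d=1), (n9, d=1).
Iteration 2: edges from {n18,n24,n9} -> (n18, d=2), (n2, d=2), (n25, d=2).
Iteration 3: no outgoing edges from {n18,n2,n25}; recursion stops.
SUM(d) = 0 + 1 + 1 + 1 + 2 + 2 + 2 = 9.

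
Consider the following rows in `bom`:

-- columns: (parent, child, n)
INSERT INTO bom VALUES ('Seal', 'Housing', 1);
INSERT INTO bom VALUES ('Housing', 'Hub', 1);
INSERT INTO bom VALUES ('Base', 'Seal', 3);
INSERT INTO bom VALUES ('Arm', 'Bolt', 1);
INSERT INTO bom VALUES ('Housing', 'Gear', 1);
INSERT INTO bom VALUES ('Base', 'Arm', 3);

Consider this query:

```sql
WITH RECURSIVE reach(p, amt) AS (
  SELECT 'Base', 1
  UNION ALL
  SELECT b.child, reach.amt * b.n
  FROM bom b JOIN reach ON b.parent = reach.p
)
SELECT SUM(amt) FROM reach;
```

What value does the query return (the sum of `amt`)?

19

Base: (Base, amt=1).
Iteration 1: components of {Base} -> Arm = 1*3 = 3, Seal = 1*3 = 3.
Iteration 2: components of {Arm,Seal} -> Bolt = 3*1 = 3, Housing = 3*1 = 3.
Iteration 3: components of {Bolt,Housing} -> Gear = 3*1 = 3, Hub = 3*1 = 3.
Iteration 4: no further components; recursion stops.
SUM(amt) = 1 + 3 + 3 + 3 + 3 + 3 + 3 = 19.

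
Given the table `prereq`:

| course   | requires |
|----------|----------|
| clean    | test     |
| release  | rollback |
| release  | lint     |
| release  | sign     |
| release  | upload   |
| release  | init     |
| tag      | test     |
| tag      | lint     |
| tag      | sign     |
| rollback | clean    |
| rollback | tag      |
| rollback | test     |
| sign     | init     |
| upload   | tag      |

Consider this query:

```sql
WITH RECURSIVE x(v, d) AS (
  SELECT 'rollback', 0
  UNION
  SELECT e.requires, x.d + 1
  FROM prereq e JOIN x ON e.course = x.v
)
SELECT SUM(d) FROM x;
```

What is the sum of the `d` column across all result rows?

12

Base: (rollback, d=0).
Iteration 1: edges from {rollback} -> (clean, d=1), (tag, d=1), (test, d=1).
Iteration 2: edges from {clean,tag,test} -> (lint, d=2), (sign, d=2), (test, d=2). [UNION drops 1 duplicate row(s)]
Iteration 3: edges from {lint,sign,test} -> (init, d=3).
Iteration 4: no outgoing edges from {init}; recursion stops.
SUM(d) = 0 + 1 + 1 + 1 + 2 + 2 + 2 + 3 = 12.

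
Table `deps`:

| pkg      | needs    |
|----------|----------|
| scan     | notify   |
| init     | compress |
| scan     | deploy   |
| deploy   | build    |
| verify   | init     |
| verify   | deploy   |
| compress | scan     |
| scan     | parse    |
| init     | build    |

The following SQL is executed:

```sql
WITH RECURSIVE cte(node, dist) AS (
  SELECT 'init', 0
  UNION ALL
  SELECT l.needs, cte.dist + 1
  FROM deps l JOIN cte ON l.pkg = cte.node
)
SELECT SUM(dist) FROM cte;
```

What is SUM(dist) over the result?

Base: (init, dist=0).
Iteration 1: edges from {init} -> (build, dist=1), (compress, dist=1).
Iteration 2: edges from {build,compress} -> (scan, dist=2).
Iteration 3: edges from {scan} -> (deploy, dist=3), (notify, dist=3), (parse, dist=3).
Iteration 4: edges from {deploy,notify,parse} -> (build, dist=4).
Iteration 5: no outgoing edges from {build}; recursion stops.
SUM(dist) = 0 + 1 + 1 + 2 + 3 + 3 + 3 + 4 = 17.

17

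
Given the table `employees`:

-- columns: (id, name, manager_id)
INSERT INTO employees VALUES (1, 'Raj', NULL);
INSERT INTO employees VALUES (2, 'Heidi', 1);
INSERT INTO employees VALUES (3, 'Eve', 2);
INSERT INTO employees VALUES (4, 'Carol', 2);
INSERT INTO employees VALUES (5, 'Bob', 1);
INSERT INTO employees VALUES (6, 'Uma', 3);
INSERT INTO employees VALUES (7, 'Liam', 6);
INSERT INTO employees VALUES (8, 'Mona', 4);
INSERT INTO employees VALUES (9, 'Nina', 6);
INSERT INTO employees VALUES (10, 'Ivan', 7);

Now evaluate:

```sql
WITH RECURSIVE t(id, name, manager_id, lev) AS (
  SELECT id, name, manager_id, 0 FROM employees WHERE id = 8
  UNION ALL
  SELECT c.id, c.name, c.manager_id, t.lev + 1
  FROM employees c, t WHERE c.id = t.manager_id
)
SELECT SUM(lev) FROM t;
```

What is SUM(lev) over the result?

6

Base: id=8 (Mona), manager_id=4, lev 0.
Iteration 1: join on id=4 -> Carol (id 4, manager_id=2, lev 1).
Iteration 2: join on id=2 -> Heidi (id 2, manager_id=1, lev 2).
Iteration 3: join on id=1 -> Raj (id 1, manager_id=NULL, lev 3).
Iteration 4: manager_id is NULL; no match; recursion stops.
SUM(lev) = 0 + 1 + 2 + 3 = 6.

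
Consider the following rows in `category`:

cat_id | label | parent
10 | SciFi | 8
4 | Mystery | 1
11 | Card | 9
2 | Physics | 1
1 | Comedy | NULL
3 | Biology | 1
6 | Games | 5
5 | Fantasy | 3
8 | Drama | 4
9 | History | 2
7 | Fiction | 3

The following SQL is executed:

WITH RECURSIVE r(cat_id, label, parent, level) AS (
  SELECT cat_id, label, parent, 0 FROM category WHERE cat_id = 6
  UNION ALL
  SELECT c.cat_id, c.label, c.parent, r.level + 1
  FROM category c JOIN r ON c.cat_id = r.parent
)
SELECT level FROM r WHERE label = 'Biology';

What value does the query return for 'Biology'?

2

Base: cat_id=6 (Games), parent=5, level 0.
Iteration 1: join on cat_id=5 -> Fantasy (id 5, parent=3, level 1).
Iteration 2: join on cat_id=3 -> Biology (id 3, parent=1, level 2).
Iteration 3: join on cat_id=1 -> Comedy (id 1, parent=NULL, level 3).
Iteration 4: parent is NULL; no match; recursion stops.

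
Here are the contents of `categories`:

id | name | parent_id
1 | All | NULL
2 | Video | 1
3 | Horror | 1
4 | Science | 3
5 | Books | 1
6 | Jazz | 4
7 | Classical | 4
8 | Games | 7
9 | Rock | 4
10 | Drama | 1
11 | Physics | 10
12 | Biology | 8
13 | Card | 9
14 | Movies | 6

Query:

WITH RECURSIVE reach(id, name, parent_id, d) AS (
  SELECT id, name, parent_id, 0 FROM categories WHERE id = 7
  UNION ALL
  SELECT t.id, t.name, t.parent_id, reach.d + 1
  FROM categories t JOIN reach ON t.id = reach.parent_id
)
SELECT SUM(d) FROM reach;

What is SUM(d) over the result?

Base: id=7 (Classical), parent_id=4, d 0.
Iteration 1: join on id=4 -> Science (id 4, parent_id=3, d 1).
Iteration 2: join on id=3 -> Horror (id 3, parent_id=1, d 2).
Iteration 3: join on id=1 -> All (id 1, parent_id=NULL, d 3).
Iteration 4: parent_id is NULL; no match; recursion stops.
SUM(d) = 0 + 1 + 2 + 3 = 6.

6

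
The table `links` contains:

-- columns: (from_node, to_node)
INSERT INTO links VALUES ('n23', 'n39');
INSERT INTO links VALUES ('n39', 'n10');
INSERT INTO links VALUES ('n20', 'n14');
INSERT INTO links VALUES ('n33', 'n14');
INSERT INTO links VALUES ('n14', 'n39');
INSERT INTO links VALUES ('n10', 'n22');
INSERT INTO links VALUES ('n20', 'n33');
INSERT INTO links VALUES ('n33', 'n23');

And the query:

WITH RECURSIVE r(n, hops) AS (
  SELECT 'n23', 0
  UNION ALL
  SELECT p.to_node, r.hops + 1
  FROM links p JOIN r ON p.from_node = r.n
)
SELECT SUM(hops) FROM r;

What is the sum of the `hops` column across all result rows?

6

Base: (n23, hops=0).
Iteration 1: edges from {n23} -> (n39, hops=1).
Iteration 2: edges from {n39} -> (n10, hops=2).
Iteration 3: edges from {n10} -> (n22, hops=3).
Iteration 4: no outgoing edges from {n22}; recursion stops.
SUM(hops) = 0 + 1 + 2 + 3 = 6.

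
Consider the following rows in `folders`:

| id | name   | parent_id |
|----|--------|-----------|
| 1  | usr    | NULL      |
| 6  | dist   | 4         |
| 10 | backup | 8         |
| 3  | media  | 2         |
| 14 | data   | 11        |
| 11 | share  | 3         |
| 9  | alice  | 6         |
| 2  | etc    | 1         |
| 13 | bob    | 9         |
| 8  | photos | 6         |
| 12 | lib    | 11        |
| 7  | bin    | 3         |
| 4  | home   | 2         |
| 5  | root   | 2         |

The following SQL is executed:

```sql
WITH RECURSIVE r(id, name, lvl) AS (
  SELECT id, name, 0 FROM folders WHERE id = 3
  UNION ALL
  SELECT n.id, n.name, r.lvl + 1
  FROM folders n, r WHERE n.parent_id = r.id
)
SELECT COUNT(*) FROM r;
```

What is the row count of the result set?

Base: id=3 (media) at lvl 0.
Iteration 1: rows with parent_id in {3} -> bin (id 7, lvl 1), share (id 11, lvl 1).
Iteration 2: rows with parent_id in {7,11} -> lib (id 12, lvl 2), data (id 14, lvl 2).
Iteration 3: no rows with parent_id in {12,14}; recursion stops.
Total rows emitted: 5.

5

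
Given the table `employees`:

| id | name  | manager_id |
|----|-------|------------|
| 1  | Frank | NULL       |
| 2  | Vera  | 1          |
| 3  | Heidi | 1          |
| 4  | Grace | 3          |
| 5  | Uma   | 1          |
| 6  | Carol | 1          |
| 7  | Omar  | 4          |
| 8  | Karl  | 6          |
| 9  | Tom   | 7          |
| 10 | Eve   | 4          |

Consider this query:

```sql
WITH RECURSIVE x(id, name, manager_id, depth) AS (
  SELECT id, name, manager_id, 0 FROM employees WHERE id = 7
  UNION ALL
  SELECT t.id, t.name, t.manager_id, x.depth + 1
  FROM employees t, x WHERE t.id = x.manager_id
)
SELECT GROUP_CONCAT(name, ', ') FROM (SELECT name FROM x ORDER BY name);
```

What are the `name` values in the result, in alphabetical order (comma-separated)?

Base: id=7 (Omar), manager_id=4, depth 0.
Iteration 1: join on id=4 -> Grace (id 4, manager_id=3, depth 1).
Iteration 2: join on id=3 -> Heidi (id 3, manager_id=1, depth 2).
Iteration 3: join on id=1 -> Frank (id 1, manager_id=NULL, depth 3).
Iteration 4: manager_id is NULL; no match; recursion stops.

Frank, Grace, Heidi, Omar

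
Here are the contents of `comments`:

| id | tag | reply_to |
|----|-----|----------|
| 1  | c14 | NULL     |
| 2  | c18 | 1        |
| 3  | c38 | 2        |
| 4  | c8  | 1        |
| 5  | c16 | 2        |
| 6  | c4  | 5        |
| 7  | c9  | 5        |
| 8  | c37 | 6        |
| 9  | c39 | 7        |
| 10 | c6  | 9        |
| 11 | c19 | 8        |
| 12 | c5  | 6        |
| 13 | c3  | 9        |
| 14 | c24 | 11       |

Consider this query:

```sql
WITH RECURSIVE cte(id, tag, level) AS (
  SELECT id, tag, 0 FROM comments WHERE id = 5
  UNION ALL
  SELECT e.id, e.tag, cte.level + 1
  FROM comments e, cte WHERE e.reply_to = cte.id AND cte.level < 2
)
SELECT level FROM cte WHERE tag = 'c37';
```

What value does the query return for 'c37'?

Base: id=5 (c16) at level 0.
Iteration 1: rows with reply_to in {5} -> c4 (id 6, level 1), c9 (id 7, level 1).
Iteration 2: rows with reply_to in {6,7} -> c37 (id 8, level 2), c39 (id 9, level 2), c5 (id 12, level 2).
Iteration 3: level < 2 fails for all current rows; recursion stops.

2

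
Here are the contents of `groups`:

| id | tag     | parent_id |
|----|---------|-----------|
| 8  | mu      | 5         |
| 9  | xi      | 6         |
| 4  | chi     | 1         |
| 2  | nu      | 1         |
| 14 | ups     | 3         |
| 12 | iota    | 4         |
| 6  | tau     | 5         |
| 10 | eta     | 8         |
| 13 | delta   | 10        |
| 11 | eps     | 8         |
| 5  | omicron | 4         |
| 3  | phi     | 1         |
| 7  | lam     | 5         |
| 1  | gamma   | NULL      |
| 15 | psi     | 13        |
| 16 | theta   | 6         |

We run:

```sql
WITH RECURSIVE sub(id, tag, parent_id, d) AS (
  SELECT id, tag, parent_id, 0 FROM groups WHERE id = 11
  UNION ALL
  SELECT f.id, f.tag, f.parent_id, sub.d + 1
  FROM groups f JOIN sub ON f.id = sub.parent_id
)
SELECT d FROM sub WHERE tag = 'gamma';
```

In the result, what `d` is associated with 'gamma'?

4

Base: id=11 (eps), parent_id=8, d 0.
Iteration 1: join on id=8 -> mu (id 8, parent_id=5, d 1).
Iteration 2: join on id=5 -> omicron (id 5, parent_id=4, d 2).
Iteration 3: join on id=4 -> chi (id 4, parent_id=1, d 3).
Iteration 4: join on id=1 -> gamma (id 1, parent_id=NULL, d 4).
Iteration 5: parent_id is NULL; no match; recursion stops.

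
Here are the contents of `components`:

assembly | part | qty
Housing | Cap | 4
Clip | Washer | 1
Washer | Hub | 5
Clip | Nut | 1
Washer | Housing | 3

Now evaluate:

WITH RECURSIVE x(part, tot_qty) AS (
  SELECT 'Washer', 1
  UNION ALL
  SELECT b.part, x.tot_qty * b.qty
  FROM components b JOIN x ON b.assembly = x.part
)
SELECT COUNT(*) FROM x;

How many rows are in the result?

4

Base: (Washer, tot_qty=1).
Iteration 1: components of {Washer} -> Housing = 1*3 = 3, Hub = 1*5 = 5.
Iteration 2: components of {Housing,Hub} -> Cap = 3*4 = 12.
Iteration 3: no further components; recursion stops.
Total rows emitted: 4.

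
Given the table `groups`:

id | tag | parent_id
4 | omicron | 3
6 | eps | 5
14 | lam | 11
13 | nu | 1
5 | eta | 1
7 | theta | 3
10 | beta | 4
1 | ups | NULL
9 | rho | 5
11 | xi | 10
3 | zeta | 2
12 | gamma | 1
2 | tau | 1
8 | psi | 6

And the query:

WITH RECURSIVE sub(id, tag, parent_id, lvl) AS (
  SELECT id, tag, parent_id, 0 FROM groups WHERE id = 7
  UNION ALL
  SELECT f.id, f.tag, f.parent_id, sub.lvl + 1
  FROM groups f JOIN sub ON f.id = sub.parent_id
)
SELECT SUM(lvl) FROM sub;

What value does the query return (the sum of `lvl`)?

Base: id=7 (theta), parent_id=3, lvl 0.
Iteration 1: join on id=3 -> zeta (id 3, parent_id=2, lvl 1).
Iteration 2: join on id=2 -> tau (id 2, parent_id=1, lvl 2).
Iteration 3: join on id=1 -> ups (id 1, parent_id=NULL, lvl 3).
Iteration 4: parent_id is NULL; no match; recursion stops.
SUM(lvl) = 0 + 1 + 2 + 3 = 6.

6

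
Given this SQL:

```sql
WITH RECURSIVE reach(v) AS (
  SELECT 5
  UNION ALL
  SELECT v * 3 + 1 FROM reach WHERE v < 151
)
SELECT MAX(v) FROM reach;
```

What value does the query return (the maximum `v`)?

445

Base: v=5.
Iteration 1: 5 < 151 holds -> v = 5 * 3 + 1 = 16.
Iteration 2: 16 < 151 holds -> v = 16 * 3 + 1 = 49.
Iteration 3: 49 < 151 holds -> v = 49 * 3 + 1 = 148.
Iteration 4: 148 < 151 holds -> v = 148 * 3 + 1 = 445.
Iteration 5: 445 < 151 fails; recursion stops.
v values: 5, 16, 49, 148, 445; the maximum is 445.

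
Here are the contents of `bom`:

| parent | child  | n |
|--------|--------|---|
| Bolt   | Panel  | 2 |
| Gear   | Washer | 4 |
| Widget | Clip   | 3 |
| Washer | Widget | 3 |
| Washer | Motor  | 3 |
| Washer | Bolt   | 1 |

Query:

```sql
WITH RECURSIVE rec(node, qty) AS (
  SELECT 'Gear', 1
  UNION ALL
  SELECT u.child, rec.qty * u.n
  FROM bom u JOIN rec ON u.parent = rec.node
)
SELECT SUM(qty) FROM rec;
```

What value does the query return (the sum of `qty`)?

77

Base: (Gear, qty=1).
Iteration 1: components of {Gear} -> Washer = 1*4 = 4.
Iteration 2: components of {Washer} -> Bolt = 4*1 = 4, Motor = 4*3 = 12, Widget = 4*3 = 12.
Iteration 3: components of {Bolt,Motor,Widget} -> Clip = 12*3 = 36, Panel = 4*2 = 8.
Iteration 4: no further components; recursion stops.
SUM(qty) = 1 + 4 + 12 + 12 + 4 + 36 + 8 = 77.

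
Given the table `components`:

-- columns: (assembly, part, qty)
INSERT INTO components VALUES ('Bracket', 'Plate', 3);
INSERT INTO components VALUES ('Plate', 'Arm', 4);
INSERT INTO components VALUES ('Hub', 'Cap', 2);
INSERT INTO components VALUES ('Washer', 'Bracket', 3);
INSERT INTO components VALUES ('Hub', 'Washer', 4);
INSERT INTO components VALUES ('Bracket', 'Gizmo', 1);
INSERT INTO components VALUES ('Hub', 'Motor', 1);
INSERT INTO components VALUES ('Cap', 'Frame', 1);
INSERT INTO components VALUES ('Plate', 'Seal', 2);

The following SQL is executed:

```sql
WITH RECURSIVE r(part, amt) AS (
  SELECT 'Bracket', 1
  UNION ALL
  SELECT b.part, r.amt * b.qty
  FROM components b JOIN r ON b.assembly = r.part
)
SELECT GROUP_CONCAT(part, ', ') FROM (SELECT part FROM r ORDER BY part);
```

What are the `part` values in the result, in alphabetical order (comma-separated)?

Base: (Bracket, amt=1).
Iteration 1: components of {Bracket} -> Gizmo = 1*1 = 1, Plate = 1*3 = 3.
Iteration 2: components of {Gizmo,Plate} -> Arm = 3*4 = 12, Seal = 3*2 = 6.
Iteration 3: no further components; recursion stops.

Arm, Bracket, Gizmo, Plate, Seal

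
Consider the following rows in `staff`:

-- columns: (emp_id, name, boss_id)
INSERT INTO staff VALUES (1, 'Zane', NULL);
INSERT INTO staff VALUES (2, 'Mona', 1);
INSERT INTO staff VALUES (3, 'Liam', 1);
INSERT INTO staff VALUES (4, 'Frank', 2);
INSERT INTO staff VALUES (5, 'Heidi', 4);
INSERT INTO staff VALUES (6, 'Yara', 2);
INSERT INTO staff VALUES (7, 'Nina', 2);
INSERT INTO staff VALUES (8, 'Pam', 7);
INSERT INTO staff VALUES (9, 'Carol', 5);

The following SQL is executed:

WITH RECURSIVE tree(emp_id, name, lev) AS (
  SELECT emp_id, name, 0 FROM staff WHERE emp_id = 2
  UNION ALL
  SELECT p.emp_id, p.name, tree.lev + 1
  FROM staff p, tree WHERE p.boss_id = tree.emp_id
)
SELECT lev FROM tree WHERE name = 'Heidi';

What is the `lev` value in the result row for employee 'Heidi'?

2

Base: emp_id=2 (Mona) at lev 0.
Iteration 1: rows with boss_id in {2} -> Frank (id 4, lev 1), Yara (id 6, lev 1), Nina (id 7, lev 1).
Iteration 2: rows with boss_id in {4,6,7} -> Heidi (id 5, lev 2), Pam (id 8, lev 2).
Iteration 3: rows with boss_id in {5,8} -> Carol (id 9, lev 3).
Iteration 4: no rows with boss_id in {9}; recursion stops.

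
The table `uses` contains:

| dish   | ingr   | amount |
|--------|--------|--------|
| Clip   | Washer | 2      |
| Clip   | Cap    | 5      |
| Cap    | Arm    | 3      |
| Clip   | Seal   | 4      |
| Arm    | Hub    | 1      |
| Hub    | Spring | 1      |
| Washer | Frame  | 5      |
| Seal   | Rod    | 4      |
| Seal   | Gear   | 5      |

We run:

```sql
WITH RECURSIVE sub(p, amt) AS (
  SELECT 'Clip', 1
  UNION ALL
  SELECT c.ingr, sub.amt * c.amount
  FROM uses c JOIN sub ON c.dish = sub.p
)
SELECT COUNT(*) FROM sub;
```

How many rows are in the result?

10

Base: (Clip, amt=1).
Iteration 1: components of {Clip} -> Cap = 1*5 = 5, Seal = 1*4 = 4, Washer = 1*2 = 2.
Iteration 2: components of {Cap,Seal,Washer} -> Arm = 5*3 = 15, Frame = 2*5 = 10, Gear = 4*5 = 20, Rod = 4*4 = 16.
Iteration 3: components of {Arm,Frame,Gear,Rod} -> Hub = 15*1 = 15.
Iteration 4: components of {Hub} -> Spring = 15*1 = 15.
Iteration 5: no further components; recursion stops.
Total rows emitted: 10.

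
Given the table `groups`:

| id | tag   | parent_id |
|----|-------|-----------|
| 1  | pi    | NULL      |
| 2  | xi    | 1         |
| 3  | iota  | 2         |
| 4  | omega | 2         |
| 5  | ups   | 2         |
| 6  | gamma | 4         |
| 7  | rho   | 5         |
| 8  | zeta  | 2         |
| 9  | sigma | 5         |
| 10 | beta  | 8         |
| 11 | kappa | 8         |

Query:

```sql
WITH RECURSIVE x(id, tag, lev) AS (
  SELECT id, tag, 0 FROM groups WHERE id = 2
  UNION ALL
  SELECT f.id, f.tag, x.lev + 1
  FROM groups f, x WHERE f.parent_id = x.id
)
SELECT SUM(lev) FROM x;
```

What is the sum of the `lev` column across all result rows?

14

Base: id=2 (xi) at lev 0.
Iteration 1: rows with parent_id in {2} -> iota (id 3, lev 1), omega (id 4, lev 1), ups (id 5, lev 1), zeta (id 8, lev 1).
Iteration 2: rows with parent_id in {3,4,5,8} -> gamma (id 6, lev 2), rho (id 7, lev 2), sigma (id 9, lev 2), beta (id 10, lev 2), kappa (id 11, lev 2).
Iteration 3: no rows with parent_id in {6,7,9,10,11}; recursion stops.
SUM(lev) = 0 + 1 + 1 + 1 + 1 + 2 + 2 + 2 + 2 + 2 = 14.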